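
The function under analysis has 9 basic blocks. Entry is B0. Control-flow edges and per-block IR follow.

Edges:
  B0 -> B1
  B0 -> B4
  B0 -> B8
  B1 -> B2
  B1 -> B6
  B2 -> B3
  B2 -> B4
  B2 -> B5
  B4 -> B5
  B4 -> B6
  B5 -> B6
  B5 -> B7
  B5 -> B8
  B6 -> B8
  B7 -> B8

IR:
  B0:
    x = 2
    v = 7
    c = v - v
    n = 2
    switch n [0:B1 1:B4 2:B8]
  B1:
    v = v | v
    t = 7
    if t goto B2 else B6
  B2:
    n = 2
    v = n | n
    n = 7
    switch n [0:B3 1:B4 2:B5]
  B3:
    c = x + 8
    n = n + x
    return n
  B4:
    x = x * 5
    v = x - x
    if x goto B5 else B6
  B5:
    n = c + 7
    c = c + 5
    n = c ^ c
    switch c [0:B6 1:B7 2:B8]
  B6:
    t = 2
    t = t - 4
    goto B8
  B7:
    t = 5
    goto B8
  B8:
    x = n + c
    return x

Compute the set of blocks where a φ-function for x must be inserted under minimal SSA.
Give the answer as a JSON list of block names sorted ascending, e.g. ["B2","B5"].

Answer: ["B5", "B6", "B8"]

Analysis:
idom tree: B1←B0 B2←B1 B3←B2 B4←B0 B5←B0 B6←B0 B7←B5 B8←B0
Dom∩ at merges:
  B4: preds {B0,B2}: {B0} ∩ {B0,B1,B2} = {B0}; idom=B0
  B5: preds {B2,B4}: {B0,B1,B2} ∩ {B0,B4} = {B0}; idom=B0
  B6: preds {B1,B4,B5}: {B0,B1} ∩ {B0,B4} ∩ {B0,B5} = {B0}; idom=B0
  B8: preds {B0,B5,B6,B7}: {B0} ∩ {B0,B5} ∩ {B0,B6} ∩ {B0,B5,B7} = {B0}; idom=B0

DF derivation:
  B4←B0: walk · to B0
  B4←B2: walk B2→B1 to B0
  B5←B2: walk B2→B1 to B0
  B5←B4: walk B4 to B0
  B6←B1: walk B1 to B0
  B6←B4: walk B4 to B0
  B6←B5: walk B5 to B0
  B8←B0: walk · to B0
  B8←B5: walk B5 to B0
  B8←B6: walk B6 to B0
  B8←B7: walk B7→B5 to B0
  B0 → ∅
  B1 → {B4,B5,B6}
  B2 → {B4,B5}
  B3 → ∅
  B4 → {B5,B6}
  B5 → {B6,B8}
  B6 → {B8}
  B7 → {B8}
  B8 → ∅

φ for x: defs {B0,B4,B8}
  DF⁺ = {B5,B6,B8}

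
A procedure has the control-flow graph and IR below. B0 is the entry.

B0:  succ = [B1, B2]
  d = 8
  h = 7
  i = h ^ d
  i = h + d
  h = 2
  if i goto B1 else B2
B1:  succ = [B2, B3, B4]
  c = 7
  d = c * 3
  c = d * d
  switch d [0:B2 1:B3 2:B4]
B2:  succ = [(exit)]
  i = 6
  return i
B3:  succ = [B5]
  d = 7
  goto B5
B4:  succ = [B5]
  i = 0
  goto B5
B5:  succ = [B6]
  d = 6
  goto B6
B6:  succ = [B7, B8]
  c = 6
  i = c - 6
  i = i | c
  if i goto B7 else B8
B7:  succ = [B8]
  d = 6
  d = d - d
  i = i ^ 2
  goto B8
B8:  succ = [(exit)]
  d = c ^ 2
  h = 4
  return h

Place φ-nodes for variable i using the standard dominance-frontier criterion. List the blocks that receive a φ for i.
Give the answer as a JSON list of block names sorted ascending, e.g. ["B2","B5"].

idom tree: B1←B0 B2←B0 B3←B1 B4←B1 B5←B1 B6←B5 B7←B6 B8←B6
Join-block Dom:
  B2: preds {B0,B1}: {B0} ∩ {B0,B1} = {B0}; idom=B0
  B5: preds {B3,B4}: {B0,B1,B3} ∩ {B0,B1,B4} = {B0,B1}; idom=B1
  B8: preds {B6,B7}: {B0,B1,B5,B6} ∩ {B0,B1,B5,B6,B7} = {B0,B1,B5,B6}; idom=B6

DF derivation:
  join B2 pred B0: · stop@B0
  join B2 pred B1: B1 stop@B0
  join B5 pred B3: B3 stop@B1
  join B5 pred B4: B4 stop@B1
  join B8 pred B6: · stop@B6
  join B8 pred B7: B7 stop@B6
  DF(B0)=∅
  DF(B1)={B2}
  DF(B2)=∅
  DF(B3)={B5}
  DF(B4)={B5}
  DF(B5)=∅
  DF(B6)=∅
  DF(B7)={B8}
  DF(B8)=∅

φ for i: defs {B0,B2,B4,B6,B7}
  DF⁺ = {B5,B8}

Answer: ["B5", "B8"]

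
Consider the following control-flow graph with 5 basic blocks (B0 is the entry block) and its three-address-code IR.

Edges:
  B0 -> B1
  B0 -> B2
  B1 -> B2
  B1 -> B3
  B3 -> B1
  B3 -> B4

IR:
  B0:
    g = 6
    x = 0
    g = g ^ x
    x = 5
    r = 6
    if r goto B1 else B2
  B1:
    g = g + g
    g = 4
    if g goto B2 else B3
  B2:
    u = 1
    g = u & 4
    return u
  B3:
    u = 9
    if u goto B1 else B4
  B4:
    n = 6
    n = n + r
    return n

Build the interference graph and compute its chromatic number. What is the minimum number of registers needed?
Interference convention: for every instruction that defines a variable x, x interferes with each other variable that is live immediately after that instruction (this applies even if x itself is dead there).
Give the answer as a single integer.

def/use:
  B0: def={g,r,x} ue=∅
  B1: def={g} ue={g}
  B2: def={g,u} ue=∅
  B3: def={u} ue=∅
  B4: def={n} ue={r}

Backward fixpoint:
  B0 li=∅ lo={g,r}
  B1 li={g,r} lo={g,r}
  B2 li=∅ lo=∅
  B3 li={g,r} lo={g,r}
  B4 li={r} lo=∅

Interfere edges:
  g — {r,u,x}
  n — {r}
  r — {g,n,u}
  u — {g,r}
  x — {g}

Registers:
  lower bound: {g,r,u} mutually conflict ⇒ χ ≥ 3
  3-colouring: r0={g,n}  r1={r,x}  r2={u}
  χ = 3

Answer: 3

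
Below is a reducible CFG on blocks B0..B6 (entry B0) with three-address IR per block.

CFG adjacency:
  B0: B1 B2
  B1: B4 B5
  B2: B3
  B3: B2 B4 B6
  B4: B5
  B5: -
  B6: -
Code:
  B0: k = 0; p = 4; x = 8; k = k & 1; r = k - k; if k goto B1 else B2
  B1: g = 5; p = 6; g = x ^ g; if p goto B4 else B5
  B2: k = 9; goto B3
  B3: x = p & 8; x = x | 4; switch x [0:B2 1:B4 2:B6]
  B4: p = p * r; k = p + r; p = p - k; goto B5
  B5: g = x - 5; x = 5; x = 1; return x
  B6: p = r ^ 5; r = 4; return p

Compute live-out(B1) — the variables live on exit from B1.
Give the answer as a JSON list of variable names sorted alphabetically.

Block summaries:
  B0 def {k,p,r,x} use ∅
  B1 def {g,p} use {x}
  B2 def {k} use ∅
  B3 def {x} use {p}
  B4 def {k,p} use {p,r}
  B5 def {g,x} use {x}
  B6 def {p,r} use {r}

Backward fixpoint:
  B0 li=∅ lo={p,r,x}
  B1 li={r,x} lo={p,r,x}
  B2 li={p,r} lo={p,r}
  B3 li={p,r} lo={p,r,x}
  B4 li={p,r,x} lo={x}
  B5 li={x} lo=∅
  B6 li={r} lo=∅

live-out(B1) = ["p", "r", "x"]

Answer: ["p", "r", "x"]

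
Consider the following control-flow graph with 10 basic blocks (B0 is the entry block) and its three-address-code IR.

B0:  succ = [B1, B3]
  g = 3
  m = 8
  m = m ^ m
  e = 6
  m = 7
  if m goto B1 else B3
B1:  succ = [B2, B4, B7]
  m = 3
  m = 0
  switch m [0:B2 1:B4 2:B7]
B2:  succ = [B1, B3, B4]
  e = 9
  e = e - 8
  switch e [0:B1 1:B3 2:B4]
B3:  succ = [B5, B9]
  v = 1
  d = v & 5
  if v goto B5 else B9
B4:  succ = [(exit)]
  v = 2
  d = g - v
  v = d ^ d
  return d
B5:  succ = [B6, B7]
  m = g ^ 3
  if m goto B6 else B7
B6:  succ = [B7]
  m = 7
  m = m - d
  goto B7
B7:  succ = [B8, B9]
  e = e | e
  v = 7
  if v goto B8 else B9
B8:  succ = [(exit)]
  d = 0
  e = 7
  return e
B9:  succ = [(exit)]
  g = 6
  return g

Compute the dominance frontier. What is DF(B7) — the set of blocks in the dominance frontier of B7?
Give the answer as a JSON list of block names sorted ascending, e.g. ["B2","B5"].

idom tree: B1←B0 B2←B1 B3←B0 B4←B1 B5←B3 B6←B5 B7←B0 B8←B7 B9←B0
Join-block Dom:
  B1: preds {B0,B2}: {B0} ∩ {B0,B1,B2} = {B0}; idom=B0
  B3: preds {B0,B2}: {B0} ∩ {B0,B1,B2} = {B0}; idom=B0
  B4: preds {B1,B2}: {B0,B1} ∩ {B0,B1,B2} = {B0,B1}; idom=B1
  B7: preds {B1,B5,B6}: {B0,B1} ∩ {B0,B3,B5} ∩ {B0,B3,B5,B6} = {B0}; idom=B0
  B9: preds {B3,B7}: {B0,B3} ∩ {B0,B7} = {B0}; idom=B0

DF walk-up:
  join B1 pred B0: · stop@B0
  join B1 pred B2: B2→B1 stop@B0
  join B3 pred B0: · stop@B0
  join B3 pred B2: B2→B1 stop@B0
  join B4 pred B1: · stop@B1
  join B4 pred B2: B2 stop@B1
  join B7 pred B1: B1 stop@B0
  join B7 pred B5: B5→B3 stop@B0
  join B7 pred B6: B6→B5→B3 stop@B0
  join B9 pred B3: B3 stop@B0
  join B9 pred B7: B7 stop@B0
  B0 → ∅
  B1 → {B1,B3,B7}
  B2 → {B1,B3,B4}
  B3 → {B7,B9}
  B4 → ∅
  B5 → {B7}
  B6 → {B7}
  B7 → {B9}
  B8 → ∅
  B9 → ∅

DF(B7) = ["B9"]

Answer: ["B9"]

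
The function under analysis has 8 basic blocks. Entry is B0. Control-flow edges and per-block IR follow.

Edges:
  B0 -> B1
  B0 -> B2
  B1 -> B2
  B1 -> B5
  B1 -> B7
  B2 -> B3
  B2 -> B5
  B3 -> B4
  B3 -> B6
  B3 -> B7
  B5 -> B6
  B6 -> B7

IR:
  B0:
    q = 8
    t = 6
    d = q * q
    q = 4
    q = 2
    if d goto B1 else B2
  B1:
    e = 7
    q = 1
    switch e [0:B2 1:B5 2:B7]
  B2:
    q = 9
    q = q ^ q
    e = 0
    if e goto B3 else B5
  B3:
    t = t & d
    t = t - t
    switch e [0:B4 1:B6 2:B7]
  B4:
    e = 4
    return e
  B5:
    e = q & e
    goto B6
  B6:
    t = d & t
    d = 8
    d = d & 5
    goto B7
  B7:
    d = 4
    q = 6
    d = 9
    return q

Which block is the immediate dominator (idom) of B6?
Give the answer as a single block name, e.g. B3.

Answer: B0

Derivation:
idom tree: B1←B0 B2←B0 B3←B2 B4←B3 B5←B0 B6←B0 B7←B0
Dom∩ at merges:
  B2: preds {B0,B1}: {B0} ∩ {B0,B1} = {B0}; idom=B0
  B5: preds {B1,B2}: {B0,B1} ∩ {B0,B2} = {B0}; idom=B0
  B6: preds {B3,B5}: {B0,B2,B3} ∩ {B0,B5} = {B0}; idom=B0
  B7: preds {B1,B3,B6}: {B0,B1} ∩ {B0,B2,B3} ∩ {B0,B6} = {B0}; idom=B0

idom(B6) = B0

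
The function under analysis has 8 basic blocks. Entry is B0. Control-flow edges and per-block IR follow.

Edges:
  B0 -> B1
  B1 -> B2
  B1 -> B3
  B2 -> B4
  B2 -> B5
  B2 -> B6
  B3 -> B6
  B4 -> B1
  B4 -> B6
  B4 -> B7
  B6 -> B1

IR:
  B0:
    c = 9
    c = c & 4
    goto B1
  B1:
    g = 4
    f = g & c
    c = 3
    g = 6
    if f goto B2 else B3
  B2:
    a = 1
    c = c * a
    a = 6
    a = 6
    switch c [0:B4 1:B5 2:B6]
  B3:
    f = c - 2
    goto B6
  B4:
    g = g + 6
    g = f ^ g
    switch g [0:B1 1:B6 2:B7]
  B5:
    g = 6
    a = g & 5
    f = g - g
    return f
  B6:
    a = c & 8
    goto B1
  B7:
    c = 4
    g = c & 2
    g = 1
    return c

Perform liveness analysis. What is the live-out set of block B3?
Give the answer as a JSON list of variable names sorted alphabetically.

Answer: ["c"]

Analysis:
Per-block:
  B0: def={c} ue=∅
  B1: def={c,f,g} ue={c}
  B2: def={a,c} ue={c}
  B3: def={f} ue={c}
  B4: def={g} ue={f,g}
  B5: def={a,f,g} ue=∅
  B6: def={a} ue={c}
  B7: def={c,g} ue=∅

Live sets:
  B0 li=∅ lo={c}
  B1 li={c} lo={c,f,g}
  B2 li={c,f,g} lo={c,f,g}
  B3 li={c} lo={c}
  B4 li={c,f,g} lo={c}
  B5 li=∅ lo=∅
  B6 li={c} lo={c}
  B7 li=∅ lo=∅

live-out(B3) = ["c"]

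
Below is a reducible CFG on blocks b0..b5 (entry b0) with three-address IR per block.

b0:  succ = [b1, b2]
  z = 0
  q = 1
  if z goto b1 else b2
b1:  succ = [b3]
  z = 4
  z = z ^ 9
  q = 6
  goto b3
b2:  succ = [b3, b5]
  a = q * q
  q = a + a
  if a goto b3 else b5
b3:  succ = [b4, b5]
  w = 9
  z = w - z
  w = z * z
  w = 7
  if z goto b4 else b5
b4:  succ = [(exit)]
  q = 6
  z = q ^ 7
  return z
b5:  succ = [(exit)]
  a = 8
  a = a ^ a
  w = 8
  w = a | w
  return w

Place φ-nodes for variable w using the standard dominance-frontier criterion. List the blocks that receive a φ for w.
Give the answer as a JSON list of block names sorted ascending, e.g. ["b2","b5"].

Answer: ["b5"]

Derivation:
idom tree: b1←b0 b2←b0 b3←b0 b4←b3 b5←b0
Join-block Dom:
  b3: preds {b1,b2}: {b0,b1} ∩ {b0,b2} = {b0}; idom=b0
  b5: preds {b2,b3}: {b0,b2} ∩ {b0,b3} = {b0}; idom=b0

Frontier:
  join b3 pred b1: b1 stop@b0
  join b3 pred b2: b2 stop@b0
  join b5 pred b2: b2 stop@b0
  join b5 pred b3: b3 stop@b0
  b0 → ∅
  b1 → {b3}
  b2 → {b3,b5}
  b3 → {b5}
  b4 → ∅
  b5 → ∅

φ for w: defs {b3,b5}
  DF⁺ = {b5}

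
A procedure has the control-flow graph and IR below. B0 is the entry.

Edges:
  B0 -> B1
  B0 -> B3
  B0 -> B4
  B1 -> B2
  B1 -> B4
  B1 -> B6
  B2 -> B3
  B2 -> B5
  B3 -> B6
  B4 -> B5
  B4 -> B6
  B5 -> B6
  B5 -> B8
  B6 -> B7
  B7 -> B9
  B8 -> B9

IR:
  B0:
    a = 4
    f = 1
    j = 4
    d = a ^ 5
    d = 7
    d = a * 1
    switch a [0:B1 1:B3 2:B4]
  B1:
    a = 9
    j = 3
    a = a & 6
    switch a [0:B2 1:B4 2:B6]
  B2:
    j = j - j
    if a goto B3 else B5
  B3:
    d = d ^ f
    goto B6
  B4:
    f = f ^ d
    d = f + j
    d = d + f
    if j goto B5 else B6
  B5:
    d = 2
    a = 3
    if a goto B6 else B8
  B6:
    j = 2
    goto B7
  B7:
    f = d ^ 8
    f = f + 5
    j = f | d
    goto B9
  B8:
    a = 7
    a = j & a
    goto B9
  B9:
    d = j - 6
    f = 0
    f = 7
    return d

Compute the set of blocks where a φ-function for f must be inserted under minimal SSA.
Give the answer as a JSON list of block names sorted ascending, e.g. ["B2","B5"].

idom tree: B1←B0 B2←B1 B3←B0 B4←B0 B5←B0 B6←B0 B7←B6 B8←B5 B9←B0
Join-block Dom:
  B3: preds {B0,B2}: {B0} ∩ {B0,B1,B2} = {B0}; idom=B0
  B4: preds {B0,B1}: {B0} ∩ {B0,B1} = {B0}; idom=B0
  B5: preds {B2,B4}: {B0,B1,B2} ∩ {B0,B4} = {B0}; idom=B0
  B6: preds {B1,B3,B4,B5}: {B0,B1} ∩ {B0,B3} ∩ {B0,B4} ∩ {B0,B5} = {B0}; idom=B0
  B9: preds {B7,B8}: {B0,B6,B7} ∩ {B0,B5,B8} = {B0}; idom=B0

DF derivation:
  B3←B0: walk · to B0
  B3←B2: walk B2→B1 to B0
  B4←B0: walk · to B0
  B4←B1: walk B1 to B0
  B5←B2: walk B2→B1 to B0
  B5←B4: walk B4 to B0
  B6←B1: walk B1 to B0
  B6←B3: walk B3 to B0
  B6←B4: walk B4 to B0
  B6←B5: walk B5 to B0
  B9←B7: walk B7→B6 to B0
  B9←B8: walk B8→B5 to B0
  B0: DF=∅
  B1: DF={B3,B4,B5,B6}
  B2: DF={B3,B5}
  B3: DF={B6}
  B4: DF={B5,B6}
  B5: DF={B6,B9}
  B6: DF={B9}
  B7: DF={B9}
  B8: DF={B9}
  B9: DF=∅

φ for f: defs {B0,B4,B7,B9}
  DF⁺ = {B5,B6,B9}

Answer: ["B5", "B6", "B9"]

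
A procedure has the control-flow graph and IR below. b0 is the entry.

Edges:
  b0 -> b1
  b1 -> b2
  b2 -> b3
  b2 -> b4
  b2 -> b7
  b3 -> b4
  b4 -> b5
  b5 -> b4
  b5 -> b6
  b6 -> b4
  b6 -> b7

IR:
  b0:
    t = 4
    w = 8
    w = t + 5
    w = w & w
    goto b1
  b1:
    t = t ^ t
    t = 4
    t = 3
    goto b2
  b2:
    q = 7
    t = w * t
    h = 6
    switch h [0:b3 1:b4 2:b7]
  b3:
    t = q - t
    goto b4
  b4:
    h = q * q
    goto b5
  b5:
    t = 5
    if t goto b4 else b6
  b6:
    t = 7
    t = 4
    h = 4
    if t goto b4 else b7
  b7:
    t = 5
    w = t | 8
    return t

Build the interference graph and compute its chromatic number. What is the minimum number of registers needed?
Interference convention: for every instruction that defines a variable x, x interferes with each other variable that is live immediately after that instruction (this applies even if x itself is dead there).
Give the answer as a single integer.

Answer: 3

Analysis:
Per-block:
  b0: def={t,w} ue=∅
  b1: def={t} ue={t}
  b2: def={h,q,t} ue={t,w}
  b3: def={t} ue={q,t}
  b4: def={h} ue={q}
  b5: def={t} ue=∅
  b6: def={h,t} ue=∅
  b7: def={t,w} ue=∅

Backward fixpoint:
  b0: in=∅ out={t,w}
  b1: in={t,w} out={t,w}
  b2: in={t,w} out={q,t}
  b3: in={q,t} out={q}
  b4: in={q} out={q}
  b5: in={q} out={q}
  b6: in={q} out={q}
  b7: in=∅ out=∅

Conflict graph:
  h↔{q,t}
  q↔{h,t,w}
  t↔{h,q,w}
  w↔{q,t}

Colouring:
  clique {h,q,t} ⇒ need ≥ 3
  3-colouring: c0={q}  c1={t}  c2={h,w}
  χ = 3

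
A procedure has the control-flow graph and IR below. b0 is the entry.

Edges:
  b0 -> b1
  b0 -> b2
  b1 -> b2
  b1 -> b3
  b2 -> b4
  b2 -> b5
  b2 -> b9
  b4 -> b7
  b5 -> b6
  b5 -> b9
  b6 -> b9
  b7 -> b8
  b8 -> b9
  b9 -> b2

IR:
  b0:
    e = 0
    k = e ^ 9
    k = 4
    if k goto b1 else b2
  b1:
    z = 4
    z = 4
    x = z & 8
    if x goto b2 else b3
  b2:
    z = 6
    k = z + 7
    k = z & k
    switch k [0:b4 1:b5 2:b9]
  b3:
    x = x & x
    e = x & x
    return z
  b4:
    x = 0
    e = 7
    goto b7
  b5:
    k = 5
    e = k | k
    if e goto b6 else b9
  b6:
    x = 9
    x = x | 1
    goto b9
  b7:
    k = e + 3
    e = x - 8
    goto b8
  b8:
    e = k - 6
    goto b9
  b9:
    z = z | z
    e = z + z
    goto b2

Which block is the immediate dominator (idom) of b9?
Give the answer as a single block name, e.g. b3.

Answer: b2

Working:
idom tree: b1←b0 b2←b0 b3←b1 b4←b2 b5←b2 b6←b5 b7←b4 b8←b7 b9←b2
Dom at joins:
  b2: preds {b0,b1,b9}: {b0} ∩ {b0,b1} ∩ {b0,b2,b9} = {b0}; idom=b0
  b9: preds {b2,b5,b6,b8}: {b0,b2} ∩ {b0,b2,b5} ∩ {b0,b2,b5,b6} ∩ {b0,b2,b4,b7,b8} = {b0,b2}; idom=b2

idom(b9) = b2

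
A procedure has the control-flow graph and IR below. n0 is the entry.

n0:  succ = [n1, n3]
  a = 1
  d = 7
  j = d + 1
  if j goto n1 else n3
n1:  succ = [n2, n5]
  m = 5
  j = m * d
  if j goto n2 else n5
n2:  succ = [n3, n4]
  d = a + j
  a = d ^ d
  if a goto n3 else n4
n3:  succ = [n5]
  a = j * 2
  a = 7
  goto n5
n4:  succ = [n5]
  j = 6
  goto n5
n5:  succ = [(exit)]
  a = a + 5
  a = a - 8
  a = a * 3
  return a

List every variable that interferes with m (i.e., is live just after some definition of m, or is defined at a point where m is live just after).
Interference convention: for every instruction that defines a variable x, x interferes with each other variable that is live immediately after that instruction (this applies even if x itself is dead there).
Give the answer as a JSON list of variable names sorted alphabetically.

def/use:
  n0: {a,d,j} / ∅
  n1: {j,m} / {d}
  n2: {a,d} / {a,j}
  n3: {a} / {j}
  n4: {j} / ∅
  n5: {a} / {a}

Liveness:
  n0: in=∅ out={a,d,j}
  n1: in={a,d} out={a,j}
  n2: in={a,j} out={a,j}
  n3: in={j} out={a}
  n4: in={a} out={a}
  n5: in={a} out=∅

Interference:
  a↔{d,j,m}
  d↔{a,j,m}
  j↔{a,d}
  m↔{a,d}

N(m) = ["a", "d"]

Answer: ["a", "d"]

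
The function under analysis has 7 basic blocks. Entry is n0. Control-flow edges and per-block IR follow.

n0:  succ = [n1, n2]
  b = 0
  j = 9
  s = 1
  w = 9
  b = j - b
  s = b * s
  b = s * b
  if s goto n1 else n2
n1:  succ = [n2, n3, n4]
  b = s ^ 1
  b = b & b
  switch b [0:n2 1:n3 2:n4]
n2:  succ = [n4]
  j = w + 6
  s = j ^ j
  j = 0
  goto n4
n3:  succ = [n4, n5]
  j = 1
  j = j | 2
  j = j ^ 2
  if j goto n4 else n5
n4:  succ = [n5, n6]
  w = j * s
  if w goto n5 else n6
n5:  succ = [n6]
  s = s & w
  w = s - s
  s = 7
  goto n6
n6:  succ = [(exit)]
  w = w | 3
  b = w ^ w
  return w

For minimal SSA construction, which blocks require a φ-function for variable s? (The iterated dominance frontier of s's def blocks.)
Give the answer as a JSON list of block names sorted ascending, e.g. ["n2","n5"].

Answer: ["n4", "n5", "n6"]

Working:
idom tree: n1←n0 n2←n0 n3←n1 n4←n0 n5←n0 n6←n0
Dom∩ at merges:
  n2: preds {n0,n1}: {n0} ∩ {n0,n1} = {n0}; idom=n0
  n4: preds {n1,n2,n3}: {n0,n1} ∩ {n0,n2} ∩ {n0,n1,n3} = {n0}; idom=n0
  n5: preds {n3,n4}: {n0,n1,n3} ∩ {n0,n4} = {n0}; idom=n0
  n6: preds {n4,n5}: {n0,n4} ∩ {n0,n5} = {n0}; idom=n0

DF walk-up:
  join n2 pred n0: · stop@n0
  join n2 pred n1: n1 stop@n0
  join n4 pred n1: n1 stop@n0
  join n4 pred n2: n2 stop@n0
  join n4 pred n3: n3→n1 stop@n0
  join n5 pred n3: n3→n1 stop@n0
  join n5 pred n4: n4 stop@n0
  join n6 pred n4: n4 stop@n0
  join n6 pred n5: n5 stop@n0
  DF(n0)=∅
  DF(n1)={n2,n4,n5}
  DF(n2)={n4}
  DF(n3)={n4,n5}
  DF(n4)={n5,n6}
  DF(n5)={n6}
  DF(n6)=∅

φ for s: defs {n0,n2,n5}
  DF⁺ = {n4,n5,n6}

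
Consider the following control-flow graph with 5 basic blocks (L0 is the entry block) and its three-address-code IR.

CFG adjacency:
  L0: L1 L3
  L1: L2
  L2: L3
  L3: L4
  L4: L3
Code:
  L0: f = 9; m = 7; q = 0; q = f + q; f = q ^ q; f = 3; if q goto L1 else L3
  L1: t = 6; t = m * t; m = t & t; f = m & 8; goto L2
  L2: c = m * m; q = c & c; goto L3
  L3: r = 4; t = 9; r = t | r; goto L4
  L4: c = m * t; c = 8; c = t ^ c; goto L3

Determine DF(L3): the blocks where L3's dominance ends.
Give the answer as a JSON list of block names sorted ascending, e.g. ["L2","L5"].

Answer: ["L3"]

Analysis:
idom tree: L1←L0 L2←L1 L3←L0 L4←L3
Join-block Dom:
  L3: preds {L0,L2,L4}: {L0} ∩ {L0,L1,L2} ∩ {L0,L3,L4} = {L0}; idom=L0

Frontier:
  L3←L0: walk · to L0
  L3←L2: walk L2→L1 to L0
  L3←L4: walk L4→L3 to L0
  L0: DF=∅
  L1: DF={L3}
  L2: DF={L3}
  L3: DF={L3}
  L4: DF={L3}

DF(L3) = ["L3"]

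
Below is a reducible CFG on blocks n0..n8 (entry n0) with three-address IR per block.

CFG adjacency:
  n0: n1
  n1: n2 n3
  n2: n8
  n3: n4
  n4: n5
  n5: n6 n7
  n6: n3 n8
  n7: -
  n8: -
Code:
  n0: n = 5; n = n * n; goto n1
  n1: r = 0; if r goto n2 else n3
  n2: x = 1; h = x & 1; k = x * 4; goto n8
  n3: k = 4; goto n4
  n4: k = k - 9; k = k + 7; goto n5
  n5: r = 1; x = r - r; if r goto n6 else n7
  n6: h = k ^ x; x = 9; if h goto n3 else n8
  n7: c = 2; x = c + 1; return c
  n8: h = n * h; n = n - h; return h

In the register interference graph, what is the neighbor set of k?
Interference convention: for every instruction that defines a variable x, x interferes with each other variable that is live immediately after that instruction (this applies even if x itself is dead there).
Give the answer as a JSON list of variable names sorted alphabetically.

Answer: ["h", "n", "r", "x"]

Analysis:
Per-block:
  n0: {n} / ∅
  n1: {r} / ∅
  n2: {h,k,x} / ∅
  n3: {k} / ∅
  n4: {k} / {k}
  n5: {r,x} / ∅
  n6: {h,x} / {k,x}
  n7: {c,x} / ∅
  n8: {h,n} / {h,n}

Live sets:
  live n0: ∅→{n}
  live n1: {n}→{n}
  live n2: {n}→{h,n}
  live n3: {n}→{k,n}
  live n4: {k,n}→{k,n}
  live n5: {k,n}→{k,n,x}
  live n6: {k,n,x}→{h,n}
  live n7: ∅→∅
  live n8: {h,n}→∅

Interference:
  c↔{x}
  h↔{k,n,x}
  k↔{h,n,r,x}
  n↔{h,k,r,x}
  r↔{k,n,x}
  x↔{c,h,k,n,r}

N(k) = ["h", "n", "r", "x"]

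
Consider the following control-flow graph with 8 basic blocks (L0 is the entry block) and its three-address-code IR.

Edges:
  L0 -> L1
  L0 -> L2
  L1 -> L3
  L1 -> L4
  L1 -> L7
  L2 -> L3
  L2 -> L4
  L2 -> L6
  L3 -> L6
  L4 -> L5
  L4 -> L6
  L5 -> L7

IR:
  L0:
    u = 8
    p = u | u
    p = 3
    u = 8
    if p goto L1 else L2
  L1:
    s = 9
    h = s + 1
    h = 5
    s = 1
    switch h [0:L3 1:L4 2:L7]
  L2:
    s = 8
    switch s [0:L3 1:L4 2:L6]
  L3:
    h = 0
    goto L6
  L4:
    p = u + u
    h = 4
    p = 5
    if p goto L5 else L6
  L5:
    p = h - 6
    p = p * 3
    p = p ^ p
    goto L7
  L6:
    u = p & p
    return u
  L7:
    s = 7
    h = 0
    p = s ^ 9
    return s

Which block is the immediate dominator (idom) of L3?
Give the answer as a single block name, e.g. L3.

idom tree: L1←L0 L2←L0 L3←L0 L4←L0 L5←L4 L6←L0 L7←L0
Join-block Dom:
  L3: preds {L1,L2}: {L0,L1} ∩ {L0,L2} = {L0}; idom=L0
  L4: preds {L1,L2}: {L0,L1} ∩ {L0,L2} = {L0}; idom=L0
  L6: preds {L2,L3,L4}: {L0,L2} ∩ {L0,L3} ∩ {L0,L4} = {L0}; idom=L0
  L7: preds {L1,L5}: {L0,L1} ∩ {L0,L4,L5} = {L0}; idom=L0

idom(L3) = L0

Answer: L0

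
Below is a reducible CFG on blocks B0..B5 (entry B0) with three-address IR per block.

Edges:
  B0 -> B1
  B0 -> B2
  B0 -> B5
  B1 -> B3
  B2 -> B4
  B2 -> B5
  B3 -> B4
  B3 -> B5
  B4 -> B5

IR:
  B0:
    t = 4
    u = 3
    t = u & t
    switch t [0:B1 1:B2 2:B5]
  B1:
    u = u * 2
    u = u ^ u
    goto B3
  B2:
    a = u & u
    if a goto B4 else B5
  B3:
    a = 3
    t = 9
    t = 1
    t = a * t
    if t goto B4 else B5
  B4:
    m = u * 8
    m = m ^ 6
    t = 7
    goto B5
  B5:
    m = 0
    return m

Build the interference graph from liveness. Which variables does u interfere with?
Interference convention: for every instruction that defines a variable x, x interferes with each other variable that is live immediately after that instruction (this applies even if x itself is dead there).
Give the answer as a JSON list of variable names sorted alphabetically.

Block summaries:
  B0: def={t,u} ue=∅
  B1: def={u} ue={u}
  B2: def={a} ue={u}
  B3: def={a,t} ue=∅
  B4: def={m,t} ue={u}
  B5: def={m} ue=∅

Liveness:
  live B0: ∅→{u}
  live B1: {u}→{u}
  live B2: {u}→{u}
  live B3: {u}→{u}
  live B4: {u}→∅
  live B5: ∅→∅

Interfere edges:
  a↔{t,u}
  m↔∅
  t↔{a,u}
  u↔{a,t}

N(u) = ["a", "t"]

Answer: ["a", "t"]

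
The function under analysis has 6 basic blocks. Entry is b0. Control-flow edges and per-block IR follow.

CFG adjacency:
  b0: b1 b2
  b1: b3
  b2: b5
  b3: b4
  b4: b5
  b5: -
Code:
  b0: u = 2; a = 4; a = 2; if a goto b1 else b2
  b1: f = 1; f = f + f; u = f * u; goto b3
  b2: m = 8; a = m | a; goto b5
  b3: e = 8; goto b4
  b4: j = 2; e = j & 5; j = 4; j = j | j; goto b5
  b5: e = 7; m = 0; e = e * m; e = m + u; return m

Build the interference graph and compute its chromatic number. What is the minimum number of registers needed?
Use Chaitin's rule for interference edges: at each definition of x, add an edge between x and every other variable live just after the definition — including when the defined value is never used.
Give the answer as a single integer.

Per-block:
  b0: {a,u} / ∅
  b1: {f,u} / {u}
  b2: {a,m} / {a}
  b3: {e} / ∅
  b4: {e,j} / ∅
  b5: {e,m} / {u}

Live sets:
  b0 li=∅ lo={a,u}
  b1 li={u} lo={u}
  b2 li={a,u} lo={u}
  b3 li={u} lo={u}
  b4 li={u} lo={u}
  b5 li={u} lo=∅

Interfere edges:
  a↔{m,u}
  e↔{m,u}
  f↔{u}
  j↔{u}
  m↔{a,e,u}
  u↔{a,e,f,j,m}

Chromatic number:
  clique {a,m,u} ⇒ need ≥ 3
  assign a→R2 e→R2 f→R1 j→R1 m→R1 u→R0 — no edge inside a register ⇒ χ ≤ 3
  χ = 3

Answer: 3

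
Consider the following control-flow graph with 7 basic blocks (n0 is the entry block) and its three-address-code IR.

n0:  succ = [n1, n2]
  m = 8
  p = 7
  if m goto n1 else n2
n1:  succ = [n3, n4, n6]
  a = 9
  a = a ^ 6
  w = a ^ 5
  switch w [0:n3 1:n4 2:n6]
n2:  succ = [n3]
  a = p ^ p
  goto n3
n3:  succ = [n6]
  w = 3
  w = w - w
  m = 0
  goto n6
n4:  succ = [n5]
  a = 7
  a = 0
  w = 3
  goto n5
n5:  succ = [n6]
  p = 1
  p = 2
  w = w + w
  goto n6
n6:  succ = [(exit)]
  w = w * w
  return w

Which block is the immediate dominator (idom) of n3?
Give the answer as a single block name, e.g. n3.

Answer: n0

Derivation:
idom tree: n1←n0 n2←n0 n3←n0 n4←n1 n5←n4 n6←n0
Dom at joins:
  n3: preds {n1,n2}: {n0,n1} ∩ {n0,n2} = {n0}; idom=n0
  n6: preds {n1,n3,n5}: {n0,n1} ∩ {n0,n3} ∩ {n0,n1,n4,n5} = {n0}; idom=n0

idom(n3) = n0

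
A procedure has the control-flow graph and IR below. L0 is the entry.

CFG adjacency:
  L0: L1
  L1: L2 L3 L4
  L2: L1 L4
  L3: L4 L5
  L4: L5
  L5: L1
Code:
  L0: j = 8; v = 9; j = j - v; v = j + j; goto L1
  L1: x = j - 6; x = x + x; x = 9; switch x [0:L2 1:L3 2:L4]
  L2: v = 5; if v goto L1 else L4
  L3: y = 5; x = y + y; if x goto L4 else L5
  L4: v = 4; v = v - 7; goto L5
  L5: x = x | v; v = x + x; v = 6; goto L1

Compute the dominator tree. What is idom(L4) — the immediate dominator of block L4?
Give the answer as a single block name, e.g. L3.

Answer: L1

Derivation:
idom tree: L1←L0 L2←L1 L3←L1 L4←L1 L5←L1
Join-block Dom:
  L1: preds {L0,L2,L5}: {L0} ∩ {L0,L1,L2} ∩ {L0,L1,L5} = {L0}; idom=L0
  L4: preds {L1,L2,L3}: {L0,L1} ∩ {L0,L1,L2} ∩ {L0,L1,L3} = {L0,L1}; idom=L1
  L5: preds {L3,L4}: {L0,L1,L3} ∩ {L0,L1,L4} = {L0,L1}; idom=L1

idom(L4) = L1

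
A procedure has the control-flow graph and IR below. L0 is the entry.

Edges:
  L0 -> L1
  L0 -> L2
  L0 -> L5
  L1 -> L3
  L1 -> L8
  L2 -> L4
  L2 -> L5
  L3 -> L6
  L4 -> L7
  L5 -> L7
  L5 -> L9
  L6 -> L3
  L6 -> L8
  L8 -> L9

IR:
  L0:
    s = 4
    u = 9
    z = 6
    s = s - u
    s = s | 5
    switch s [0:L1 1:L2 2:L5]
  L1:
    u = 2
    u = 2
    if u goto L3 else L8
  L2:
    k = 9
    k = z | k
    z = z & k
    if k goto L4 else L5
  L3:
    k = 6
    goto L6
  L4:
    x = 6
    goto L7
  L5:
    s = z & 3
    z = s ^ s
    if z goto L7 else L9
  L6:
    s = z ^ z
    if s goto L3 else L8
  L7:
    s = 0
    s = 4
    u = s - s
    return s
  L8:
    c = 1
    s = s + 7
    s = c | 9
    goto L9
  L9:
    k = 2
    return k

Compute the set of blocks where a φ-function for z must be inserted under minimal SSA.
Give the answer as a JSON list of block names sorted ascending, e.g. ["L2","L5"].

Answer: ["L5", "L7", "L9"]

Working:
idom tree: L1←L0 L2←L0 L3←L1 L4←L2 L5←L0 L6←L3 L7←L0 L8←L1 L9←L0
Dom∩ at merges:
  L3: preds {L1,L6}: {L0,L1} ∩ {L0,L1,L3,L6} = {L0,L1}; idom=L1
  L5: preds {L0,L2}: {L0} ∩ {L0,L2} = {L0}; idom=L0
  L7: preds {L4,L5}: {L0,L2,L4} ∩ {L0,L5} = {L0}; idom=L0
  L8: preds {L1,L6}: {L0,L1} ∩ {L0,L1,L3,L6} = {L0,L1}; idom=L1
  L9: preds {L5,L8}: {L0,L5} ∩ {L0,L1,L8} = {L0}; idom=L0

DF walk-up:
  L3←L1: walk · to L1
  L3←L6: walk L6→L3 to L1
  L5←L0: walk · to L0
  L5←L2: walk L2 to L0
  L7←L4: walk L4→L2 to L0
  L7←L5: walk L5 to L0
  L8←L1: walk · to L1
  L8←L6: walk L6→L3 to L1
  L9←L5: walk L5 to L0
  L9←L8: walk L8→L1 to L0
  L0: DF=∅
  L1: DF={L9}
  L2: DF={L5,L7}
  L3: DF={L3,L8}
  L4: DF={L7}
  L5: DF={L7,L9}
  L6: DF={L3,L8}
  L7: DF=∅
  L8: DF={L9}
  L9: DF=∅

φ for z: defs {L0,L2,L5}
  DF⁺ = {L5,L7,L9}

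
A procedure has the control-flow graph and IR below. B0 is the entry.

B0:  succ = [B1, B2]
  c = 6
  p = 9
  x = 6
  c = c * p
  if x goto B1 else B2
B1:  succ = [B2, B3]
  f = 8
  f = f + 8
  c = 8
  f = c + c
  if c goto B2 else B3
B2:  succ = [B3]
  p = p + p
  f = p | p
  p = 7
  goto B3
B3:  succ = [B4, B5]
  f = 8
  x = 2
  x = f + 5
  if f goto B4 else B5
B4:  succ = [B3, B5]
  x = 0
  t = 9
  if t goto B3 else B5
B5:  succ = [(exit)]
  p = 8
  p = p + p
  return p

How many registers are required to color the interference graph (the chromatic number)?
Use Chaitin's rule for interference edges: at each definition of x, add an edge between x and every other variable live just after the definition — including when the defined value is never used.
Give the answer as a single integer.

Per-block:
  B0: {c,p,x} / ∅
  B1: {c,f} / ∅
  B2: {f,p} / {p}
  B3: {f,x} / ∅
  B4: {t,x} / ∅
  B5: {p} / ∅

Backward fixpoint:
  B0: in=∅ out={p}
  B1: in={p} out={p}
  B2: in={p} out=∅
  B3: in=∅ out=∅
  B4: in=∅ out=∅
  B5: in=∅ out=∅

Interference:
  c↔{f,p,x}
  f↔{c,p,x}
  p↔{c,f,x}
  t↔∅
  x↔{c,f,p}

Chromatic number:
  {c,f,p,x} pairwise interfere (4-clique) ⇒ χ ≥ 4
  4-colouring: R0={c,t}  R1={f}  R2={p}  R3={x}
  χ = 4

Answer: 4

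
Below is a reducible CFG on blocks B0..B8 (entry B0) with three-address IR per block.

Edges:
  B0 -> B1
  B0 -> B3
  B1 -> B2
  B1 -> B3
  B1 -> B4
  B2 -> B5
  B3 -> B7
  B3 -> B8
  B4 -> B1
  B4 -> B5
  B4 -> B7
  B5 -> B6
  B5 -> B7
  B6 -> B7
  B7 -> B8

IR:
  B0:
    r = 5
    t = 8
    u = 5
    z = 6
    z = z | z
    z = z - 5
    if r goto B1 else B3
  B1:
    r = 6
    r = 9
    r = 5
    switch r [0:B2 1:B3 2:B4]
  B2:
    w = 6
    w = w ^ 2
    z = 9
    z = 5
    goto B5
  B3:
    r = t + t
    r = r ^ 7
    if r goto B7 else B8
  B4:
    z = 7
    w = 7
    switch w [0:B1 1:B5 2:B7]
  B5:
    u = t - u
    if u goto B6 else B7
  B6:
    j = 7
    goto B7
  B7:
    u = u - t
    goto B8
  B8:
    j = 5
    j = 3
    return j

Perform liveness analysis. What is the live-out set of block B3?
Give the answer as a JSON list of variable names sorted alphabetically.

Answer: ["t", "u"]

Derivation:
Block summaries:
  B0: {r,t,u,z} / ∅
  B1: {r} / ∅
  B2: {w,z} / ∅
  B3: {r} / {t}
  B4: {w,z} / ∅
  B5: {u} / {t,u}
  B6: {j} / ∅
  B7: {u} / {t,u}
  B8: {j} / ∅

Backward fixpoint:
  B0: in=∅ out={t,u}
  B1: in={t,u} out={t,u}
  B2: in={t,u} out={t,u}
  B3: in={t,u} out={t,u}
  B4: in={t,u} out={t,u}
  B5: in={t,u} out={t,u}
  B6: in={t,u} out={t,u}
  B7: in={t,u} out=∅
  B8: in=∅ out=∅

live-out(B3) = ["t", "u"]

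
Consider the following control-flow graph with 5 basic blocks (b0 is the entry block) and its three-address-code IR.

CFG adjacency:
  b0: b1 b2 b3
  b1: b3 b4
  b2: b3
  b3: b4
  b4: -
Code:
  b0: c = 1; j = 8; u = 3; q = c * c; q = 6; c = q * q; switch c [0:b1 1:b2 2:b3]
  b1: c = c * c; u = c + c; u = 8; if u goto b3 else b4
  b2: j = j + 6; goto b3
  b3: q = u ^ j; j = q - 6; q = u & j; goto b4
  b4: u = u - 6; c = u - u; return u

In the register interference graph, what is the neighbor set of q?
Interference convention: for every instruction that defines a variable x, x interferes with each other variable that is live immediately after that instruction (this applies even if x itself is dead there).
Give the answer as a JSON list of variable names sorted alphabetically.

Answer: ["j", "u"]

Derivation:
def/use:
  b0 def {c,j,q,u} use ∅
  b1 def {c,u} use {c}
  b2 def {j} use {j}
  b3 def {j,q} use {j,u}
  b4 def {c,u} use {u}

Liveness:
  live b0: ∅→{c,j,u}
  live b1: {c,j}→{j,u}
  live b2: {j,u}→{j,u}
  live b3: {j,u}→{u}
  live b4: {u}→∅

Interfere edges:
  c: {j,u}
  j: {c,q,u}
  q: {j,u}
  u: {c,j,q}

N(q) = ["j", "u"]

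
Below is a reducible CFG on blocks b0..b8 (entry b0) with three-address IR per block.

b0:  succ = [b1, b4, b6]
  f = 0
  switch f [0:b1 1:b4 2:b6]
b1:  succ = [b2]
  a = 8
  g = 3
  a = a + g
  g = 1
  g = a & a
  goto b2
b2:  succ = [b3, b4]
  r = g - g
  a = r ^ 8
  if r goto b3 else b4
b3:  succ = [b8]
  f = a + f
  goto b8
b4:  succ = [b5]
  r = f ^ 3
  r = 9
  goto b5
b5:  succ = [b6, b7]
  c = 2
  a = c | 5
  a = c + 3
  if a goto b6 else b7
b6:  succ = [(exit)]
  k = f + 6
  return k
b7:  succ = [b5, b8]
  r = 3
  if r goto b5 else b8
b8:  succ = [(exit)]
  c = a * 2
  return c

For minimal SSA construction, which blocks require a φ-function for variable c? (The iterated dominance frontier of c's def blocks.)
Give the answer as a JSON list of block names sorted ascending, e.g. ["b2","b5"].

Answer: ["b5", "b6", "b8"]

Analysis:
idom tree: b1←b0 b2←b1 b3←b2 b4←b0 b5←b4 b6←b0 b7←b5 b8←b0
Dom∩ at merges:
  b4: preds {b0,b2}: {b0} ∩ {b0,b1,b2} = {b0}; idom=b0
  b5: preds {b4,b7}: {b0,b4} ∩ {b0,b4,b5,b7} = {b0,b4}; idom=b4
  b6: preds {b0,b5}: {b0} ∩ {b0,b4,b5} = {b0}; idom=b0
  b8: preds {b3,b7}: {b0,b1,b2,b3} ∩ {b0,b4,b5,b7} = {b0}; idom=b0

Frontier:
  b4←b0: walk · to b0
  b4←b2: walk b2→b1 to b0
  b5←b4: walk · to b4
  b5←b7: walk b7→b5 to b4
  b6←b0: walk · to b0
  b6←b5: walk b5→b4 to b0
  b8←b3: walk b3→b2→b1 to b0
  b8←b7: walk b7→b5→b4 to b0
  DF(b0)=∅
  DF(b1)={b4,b8}
  DF(b2)={b4,b8}
  DF(b3)={b8}
  DF(b4)={b6,b8}
  DF(b5)={b5,b6,b8}
  DF(b6)=∅
  DF(b7)={b5,b8}
  DF(b8)=∅

φ for c: defs {b5,b8}
  DF⁺ = {b5,b6,b8}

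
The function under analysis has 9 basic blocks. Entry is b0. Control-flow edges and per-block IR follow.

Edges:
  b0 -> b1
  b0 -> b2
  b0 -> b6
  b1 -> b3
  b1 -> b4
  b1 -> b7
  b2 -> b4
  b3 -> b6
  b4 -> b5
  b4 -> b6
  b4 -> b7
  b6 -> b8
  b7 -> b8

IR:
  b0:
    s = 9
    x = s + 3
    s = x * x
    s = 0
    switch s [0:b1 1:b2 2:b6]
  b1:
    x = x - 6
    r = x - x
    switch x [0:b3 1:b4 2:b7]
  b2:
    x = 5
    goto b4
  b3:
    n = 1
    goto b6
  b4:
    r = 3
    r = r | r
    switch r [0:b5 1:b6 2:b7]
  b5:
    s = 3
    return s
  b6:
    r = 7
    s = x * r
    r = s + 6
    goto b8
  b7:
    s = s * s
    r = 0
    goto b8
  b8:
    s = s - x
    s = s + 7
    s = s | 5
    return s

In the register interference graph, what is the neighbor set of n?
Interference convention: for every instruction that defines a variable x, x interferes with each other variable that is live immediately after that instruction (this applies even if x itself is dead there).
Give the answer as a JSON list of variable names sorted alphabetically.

Per-block:
  b0: def={s,x} ue=∅
  b1: def={r,x} ue={x}
  b2: def={x} ue=∅
  b3: def={n} ue=∅
  b4: def={r} ue=∅
  b5: def={s} ue=∅
  b6: def={r,s} ue={x}
  b7: def={r,s} ue={s}
  b8: def={s} ue={s,x}

Liveness:
  b0 li=∅ lo={s,x}
  b1 li={s,x} lo={s,x}
  b2 li={s} lo={s,x}
  b3 li={x} lo={x}
  b4 li={s,x} lo={s,x}
  b5 li=∅ lo=∅
  b6 li={x} lo={s,x}
  b7 li={s,x} lo={s,x}
  b8 li={s,x} lo=∅

Interfere edges:
  n: {x}
  r: {s,x}
  s: {r,x}
  x: {n,r,s}

N(n) = ["x"]

Answer: ["x"]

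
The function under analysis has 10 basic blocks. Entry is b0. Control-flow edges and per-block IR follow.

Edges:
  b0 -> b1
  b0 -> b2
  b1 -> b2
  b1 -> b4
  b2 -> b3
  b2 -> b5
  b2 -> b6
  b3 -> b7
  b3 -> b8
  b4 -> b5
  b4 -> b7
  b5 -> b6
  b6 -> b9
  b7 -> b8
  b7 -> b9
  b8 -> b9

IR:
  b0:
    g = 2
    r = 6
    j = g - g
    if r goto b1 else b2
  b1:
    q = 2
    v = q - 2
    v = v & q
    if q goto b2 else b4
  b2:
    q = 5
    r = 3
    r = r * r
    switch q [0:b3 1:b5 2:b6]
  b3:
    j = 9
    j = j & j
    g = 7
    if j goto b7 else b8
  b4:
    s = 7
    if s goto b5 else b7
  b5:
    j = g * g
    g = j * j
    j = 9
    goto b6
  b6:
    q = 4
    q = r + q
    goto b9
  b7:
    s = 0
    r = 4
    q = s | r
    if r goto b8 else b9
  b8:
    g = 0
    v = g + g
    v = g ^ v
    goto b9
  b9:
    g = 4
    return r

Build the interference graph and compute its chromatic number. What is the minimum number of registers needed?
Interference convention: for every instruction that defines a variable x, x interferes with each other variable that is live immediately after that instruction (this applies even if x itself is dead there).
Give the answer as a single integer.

Block summaries:
  b0 def {g,j,r} use ∅
  b1 def {q,v} use ∅
  b2 def {q,r} use ∅
  b3 def {g,j} use ∅
  b4 def {s} use ∅
  b5 def {g,j} use {g}
  b6 def {q} use {r}
  b7 def {q,r,s} use ∅
  b8 def {g,v} use ∅
  b9 def {g} use {r}

Live sets:
  live b0: ∅→{g,r}
  live b1: {g,r}→{g,r}
  live b2: {g}→{g,r}
  live b3: {r}→{r}
  live b4: {g,r}→{g,r}
  live b5: {g,r}→{r}
  live b6: {r}→{r}
  live b7: ∅→{r}
  live b8: {r}→{r}
  live b9: {r}→∅

Interference:
  g↔{j,q,r,s,v}
  j↔{g,r}
  q↔{g,r,v}
  r↔{g,j,q,s,v}
  s↔{g,r}
  v↔{g,q,r}

Registers:
  clique {g,q,r,v} ⇒ need ≥ 4
  assign g→R0 j→R2 q→R2 r→R1 s→R2 v→R3 — no edge inside a register ⇒ χ ≤ 4
  χ = 4

Answer: 4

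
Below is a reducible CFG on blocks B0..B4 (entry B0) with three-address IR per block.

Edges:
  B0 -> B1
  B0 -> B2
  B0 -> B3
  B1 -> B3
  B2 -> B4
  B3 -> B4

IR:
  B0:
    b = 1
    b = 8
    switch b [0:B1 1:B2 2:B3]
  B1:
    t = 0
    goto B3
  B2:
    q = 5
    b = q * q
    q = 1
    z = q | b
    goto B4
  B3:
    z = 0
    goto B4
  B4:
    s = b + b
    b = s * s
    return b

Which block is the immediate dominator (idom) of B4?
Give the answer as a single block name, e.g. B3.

Answer: B0

Working:
idom tree: B1←B0 B2←B0 B3←B0 B4←B0
Dom∩ at merges:
  B3: preds {B0,B1}: {B0} ∩ {B0,B1} = {B0}; idom=B0
  B4: preds {B2,B3}: {B0,B2} ∩ {B0,B3} = {B0}; idom=B0

idom(B4) = B0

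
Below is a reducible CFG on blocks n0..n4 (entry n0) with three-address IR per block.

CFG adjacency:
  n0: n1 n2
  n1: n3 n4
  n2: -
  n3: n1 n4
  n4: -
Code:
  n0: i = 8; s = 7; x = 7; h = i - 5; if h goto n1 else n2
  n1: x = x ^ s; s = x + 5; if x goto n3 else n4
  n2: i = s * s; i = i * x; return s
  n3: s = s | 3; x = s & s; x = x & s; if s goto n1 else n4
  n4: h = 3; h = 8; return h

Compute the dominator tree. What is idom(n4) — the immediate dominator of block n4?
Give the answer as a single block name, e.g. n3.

Answer: n1

Analysis:
idom tree: n1←n0 n2←n0 n3←n1 n4←n1
Dom at joins:
  n1: preds {n0,n3}: {n0} ∩ {n0,n1,n3} = {n0}; idom=n0
  n4: preds {n1,n3}: {n0,n1} ∩ {n0,n1,n3} = {n0,n1}; idom=n1

idom(n4) = n1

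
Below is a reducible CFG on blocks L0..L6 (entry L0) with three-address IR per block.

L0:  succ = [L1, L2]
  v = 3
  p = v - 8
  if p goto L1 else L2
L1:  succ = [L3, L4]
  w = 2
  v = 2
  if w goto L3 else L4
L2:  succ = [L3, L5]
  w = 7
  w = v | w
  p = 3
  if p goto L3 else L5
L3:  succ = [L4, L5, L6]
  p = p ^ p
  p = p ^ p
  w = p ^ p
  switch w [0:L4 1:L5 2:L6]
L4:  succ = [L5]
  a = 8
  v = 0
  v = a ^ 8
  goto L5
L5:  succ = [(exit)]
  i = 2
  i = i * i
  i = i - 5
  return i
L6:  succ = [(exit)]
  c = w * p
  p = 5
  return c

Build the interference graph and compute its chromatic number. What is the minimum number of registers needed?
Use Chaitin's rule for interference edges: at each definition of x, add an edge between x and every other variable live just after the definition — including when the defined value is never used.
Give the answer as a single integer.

Answer: 3

Analysis:
Block summaries:
  L0 def {p,v} use ∅
  L1 def {v,w} use ∅
  L2 def {p,w} use {v}
  L3 def {p,w} use {p}
  L4 def {a,v} use ∅
  L5 def {i} use ∅
  L6 def {c,p} use {p,w}

Liveness:
  live L0: ∅→{p,v}
  live L1: {p}→{p}
  live L2: {v}→{p}
  live L3: {p}→{p,w}
  live L4: ∅→∅
  live L5: ∅→∅
  live L6: {p,w}→∅

Conflict graph:
  a↔{v}
  c↔{p}
  i↔∅
  p↔{c,v,w}
  v↔{a,p,w}
  w↔{p,v}

Colouring:
  clique {p,v,w} ⇒ need ≥ 3
  3-colouring: R0={a,i,p}  R1={c,v}  R2={w}
  χ = 3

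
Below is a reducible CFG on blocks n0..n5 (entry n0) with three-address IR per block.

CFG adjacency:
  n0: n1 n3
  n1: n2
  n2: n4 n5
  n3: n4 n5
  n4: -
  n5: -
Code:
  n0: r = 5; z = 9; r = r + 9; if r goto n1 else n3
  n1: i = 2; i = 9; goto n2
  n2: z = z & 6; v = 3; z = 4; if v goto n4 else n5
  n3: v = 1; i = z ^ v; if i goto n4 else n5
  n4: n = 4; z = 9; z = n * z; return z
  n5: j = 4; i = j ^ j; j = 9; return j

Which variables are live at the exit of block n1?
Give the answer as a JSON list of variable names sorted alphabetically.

Answer: ["z"]

Working:
Per-block:
  n0 def {r,z} use ∅
  n1 def {i} use ∅
  n2 def {v,z} use {z}
  n3 def {i,v} use {z}
  n4 def {n,z} use ∅
  n5 def {i,j} use ∅

Backward fixpoint:
  n0 li=∅ lo={z}
  n1 li={z} lo={z}
  n2 li={z} lo=∅
  n3 li={z} lo=∅
  n4 li=∅ lo=∅
  n5 li=∅ lo=∅

live-out(n1) = ["z"]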